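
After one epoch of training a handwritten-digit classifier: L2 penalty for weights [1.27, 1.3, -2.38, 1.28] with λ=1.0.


‖w‖₂² = (1.27)² + (1.3)² + (-2.38)² + (1.28)²
     = 1.6129 + 1.69 + 5.6644 + 1.6384
     = 10.6057
λ·‖w‖₂² = 1.0·10.6057 = 10.6057

10.6057


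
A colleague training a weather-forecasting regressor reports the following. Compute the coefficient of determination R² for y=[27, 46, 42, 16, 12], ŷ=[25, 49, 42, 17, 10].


ȳ = 28.6
SS_res = Σ(y-ŷ)² = 18
SS_tot = Σ(y-ȳ)² = 919.2
R² = 1 - SS_res/SS_tot = 1 - 0.0196 = 0.9804

0.9804


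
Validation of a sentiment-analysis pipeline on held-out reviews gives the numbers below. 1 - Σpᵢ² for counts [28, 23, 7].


Probabilities: [28/58, 23/58, 7/58] ≈ [0.4828, 0.3966, 0.1207]
Σpᵢ² = (784 + 529 + 49)/58² = 1362/3364
Gini = 1 - Σpᵢ² = 1 - 1362/3364 = 0.5951

0.5951


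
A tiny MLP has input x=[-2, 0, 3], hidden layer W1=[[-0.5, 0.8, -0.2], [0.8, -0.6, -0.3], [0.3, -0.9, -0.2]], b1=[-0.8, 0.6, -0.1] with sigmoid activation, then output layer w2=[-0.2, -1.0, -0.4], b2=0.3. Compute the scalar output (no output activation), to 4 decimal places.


z1[0] = (-0.5)·(-2) + (0.8)·(0) + (-0.2)·(3) - 0.8 = -0.4
z1[1] = (0.8)·(-2) + (-0.6)·(0) + (-0.3)·(3) + 0.6 = -1.9
z1[2] = (0.3)·(-2) + (-0.9)·(0) + (-0.2)·(3) - 0.1 = -1.3
h = sigmoid(z1) = [0.4013, 0.1301, 0.2142]
output = (-0.2)·(0.4013) + (-1.0)·(0.1301) + (-0.4)·(0.2142) + 0.3 = 0.004

0.004


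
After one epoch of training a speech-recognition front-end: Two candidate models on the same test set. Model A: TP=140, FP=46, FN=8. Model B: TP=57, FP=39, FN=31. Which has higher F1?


Model A: P=140/186=0.7527, R=140/148=0.9459, F1=2PR/(P+R)=2TP/(2TP+FP+FN)=280/334=0.8383
Model B: P=57/96=0.5938, R=57/88=0.6477, F1=2PR/(P+R)=2TP/(2TP+FP+FN)=114/184=0.6196
0.8383 > 0.6196 → Model A

Model A


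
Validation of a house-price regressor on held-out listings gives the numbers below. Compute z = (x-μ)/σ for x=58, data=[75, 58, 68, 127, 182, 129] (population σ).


μ = 106.5, σ = 43.6912
z = (58 - 106.5)/43.6912 = -1.1101

-1.1101


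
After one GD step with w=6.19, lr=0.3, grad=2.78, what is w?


w_new = w - α·∇
= 6.19 - 0.3·2.78
= 6.19 - 0.834
= 5.356

5.356


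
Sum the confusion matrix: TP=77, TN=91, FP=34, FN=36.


Total = TP + TN + FP + FN
= 77 + 91 + 34 + 36
= 238
(Predicted positive: 111, predicted negative: 127)

238


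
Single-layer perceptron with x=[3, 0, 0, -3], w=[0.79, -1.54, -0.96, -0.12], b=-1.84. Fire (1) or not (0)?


z = (3)·(0.79) + (0)·(-1.54) + (0)·(-0.96) + (-3)·(-0.12) - 1.84
  = 0.89
step(z) = 1 (z≥0)

1


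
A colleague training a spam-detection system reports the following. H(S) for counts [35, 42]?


Probabilities: [35/77, 42/77] ≈ [0.4545, 0.5455]
H = -((35/77)·log₂(35/77) + (42/77)·log₂(42/77))
  = 0.994 bits

0.994 bits


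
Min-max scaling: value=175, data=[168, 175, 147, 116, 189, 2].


min=2, max=189
(175-2)/(189-2) = 173/187 = 0.9251

0.9251


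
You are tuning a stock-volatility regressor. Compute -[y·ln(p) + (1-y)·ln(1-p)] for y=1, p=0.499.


BCE = -[y·ln(p) + (1-y)·ln(1-p)]
= -1·ln(0.499) - 0
= -ln(0.499) = 0.6951

0.6951


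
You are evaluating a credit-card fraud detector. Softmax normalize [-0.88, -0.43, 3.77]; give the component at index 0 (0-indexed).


Exponentials: e^-0.88=0.4148, e^-0.43=0.6505, e^3.77=43.3801
Sum = 44.4454
Softmax = [0.0093, 0.0146, 0.976]
p[0] = 0.4148/44.4454 = 0.0093

0.0093


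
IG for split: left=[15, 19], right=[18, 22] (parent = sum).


Parent = [33, 41], H_parent = 0.9916
H_left = 0.99 (n=34), H_right = 0.9928 (n=40)
H_children = (34/74)·0.99 + (40/74)·0.9928 = 0.9915
IG = 0.9916 - 0.9915 = 0.0001

0.0001


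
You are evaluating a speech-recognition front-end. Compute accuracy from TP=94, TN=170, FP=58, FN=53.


Accuracy = (TP+TN)/(TP+TN+FP+FN)
= (94+170)/(375)
= 264/375 = 70.4%

70.4%


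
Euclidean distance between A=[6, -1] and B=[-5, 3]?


d = √((6+ 5)² + (-1-3)²)
  = √(121 + 16)
  = √137 = 11.7047

11.7047


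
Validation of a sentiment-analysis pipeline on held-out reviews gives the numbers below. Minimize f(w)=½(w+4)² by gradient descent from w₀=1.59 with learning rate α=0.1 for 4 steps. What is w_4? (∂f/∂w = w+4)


step 1: grad = 1.59+4 = 5.59; w = 1.59 - 0.1·(5.59) = 1.031
step 2: grad = 1.031+4 = 5.031; w = 1.031 - 0.1·(5.031) = 0.5279
step 3: grad = 0.5279+4 = 4.5279; w = 0.5279 - 0.1·(4.5279) = 0.07511
step 4: grad = 0.07511+4 = 4.07511; w = 0.07511 - 0.1·(4.07511) = -0.332401

-0.332401


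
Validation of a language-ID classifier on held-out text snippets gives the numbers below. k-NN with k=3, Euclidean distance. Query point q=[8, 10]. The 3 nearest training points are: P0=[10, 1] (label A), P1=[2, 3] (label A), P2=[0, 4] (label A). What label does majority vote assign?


d(q,P0) = 9.2195  (label A)
d(q,P1) = 9.2195  (label A)
d(q,P2) = 10.0  (label A)
Votes: A=3, B=0
Majority → A

A


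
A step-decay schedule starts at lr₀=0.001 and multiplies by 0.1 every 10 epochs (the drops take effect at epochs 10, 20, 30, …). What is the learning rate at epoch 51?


n_drops = ⌊51/10⌋ = 5
lr = 0.001·0.1^5 = 0.001·0.00001 = 0.00000001

0.00000001


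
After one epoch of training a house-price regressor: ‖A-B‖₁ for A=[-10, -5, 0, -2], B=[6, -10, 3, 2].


d = |-10-6| + |-5+ 10| + |0-3| + |-2-2|
  = 16 + 5 + 3 + 4
  = 28

28


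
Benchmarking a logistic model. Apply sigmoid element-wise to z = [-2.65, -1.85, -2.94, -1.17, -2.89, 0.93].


σ(-2.65) = 1/(1+e^2.65) = 0.066
σ(-1.85) = 1/(1+e^1.85) = 0.1359
σ(-2.94) = 1/(1+e^2.94) = 0.0502
σ(-1.17) = 1/(1+e^1.17) = 0.2369
σ(-2.89) = 1/(1+e^2.89) = 0.0527
σ(0.93) = 1/(1+e^-0.93) = 0.7171
result = [0.066, 0.1359, 0.0502, 0.2369, 0.0527, 0.7171]

[0.066, 0.1359, 0.0502, 0.2369, 0.0527, 0.7171]


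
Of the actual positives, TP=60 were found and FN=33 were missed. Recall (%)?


Recall = TP/(TP+FN)
= 60/(60+33)
= 60/93 = 64.52%

64.52%


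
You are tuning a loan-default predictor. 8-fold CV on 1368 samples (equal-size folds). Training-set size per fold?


Fold size = 1368/8 = 171
Training per fold = 1368 - 171 = 1197

1197


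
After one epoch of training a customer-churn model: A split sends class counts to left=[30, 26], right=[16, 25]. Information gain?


Parent = [46, 51], H_parent = 0.9981
H_left = 0.9963 (n=56), H_right = 0.965 (n=41)
H_children = (56/97)·0.9963 + (41/97)·0.965 = 0.9831
IG = 0.9981 - 0.9831 = 0.015

0.015


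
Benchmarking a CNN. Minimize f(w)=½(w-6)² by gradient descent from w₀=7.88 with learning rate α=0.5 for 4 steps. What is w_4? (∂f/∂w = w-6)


step 1: grad = 7.88-6 = 1.88; w = 7.88 - 0.5·(1.88) = 6.94
step 2: grad = 6.94-6 = 0.94; w = 6.94 - 0.5·(0.94) = 6.47
step 3: grad = 6.47-6 = 0.47; w = 6.47 - 0.5·(0.47) = 6.235
step 4: grad = 6.235-6 = 0.235; w = 6.235 - 0.5·(0.235) = 6.1175

6.1175


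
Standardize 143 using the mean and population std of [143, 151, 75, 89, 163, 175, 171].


μ = 138.1429, σ = 37.1231
z = (143 - 138.1429)/37.1231 = 0.1308

0.1308


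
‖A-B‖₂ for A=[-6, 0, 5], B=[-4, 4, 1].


d = √((-6+ 4)² + (0-4)² + (5-1)²)
  = √(4 + 16 + 16)
  = √36 = 6.0

6.0


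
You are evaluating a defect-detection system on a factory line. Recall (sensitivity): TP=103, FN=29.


Recall = TP/(TP+FN)
= 103/(103+29)
= 103/132 = 78.03%

78.03%


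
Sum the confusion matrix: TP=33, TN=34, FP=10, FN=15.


Total = TP + TN + FP + FN
= 33 + 34 + 10 + 15
= 92
(Predicted positive: 43, predicted negative: 49)

92


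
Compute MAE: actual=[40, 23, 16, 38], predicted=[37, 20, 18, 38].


Absolute errors: |40-37|=3, |23-20|=3, |16-18|=2, |38-38|=0
Sum = 8
MAE = 8/4 = 2

2


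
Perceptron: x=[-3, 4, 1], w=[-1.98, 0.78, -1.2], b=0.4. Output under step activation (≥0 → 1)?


z = (-3)·(-1.98) + (4)·(0.78) + (1)·(-1.2) + 0.4
  = 8.26
step(z) = 1 (z≥0)

1


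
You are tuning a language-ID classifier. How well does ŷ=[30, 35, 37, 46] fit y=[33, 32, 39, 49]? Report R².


ȳ = 38.25
SS_res = Σ(y-ŷ)² = 31
SS_tot = Σ(y-ȳ)² = 182.75
R² = 1 - SS_res/SS_tot = 1 - 0.1696 = 0.8304

0.8304


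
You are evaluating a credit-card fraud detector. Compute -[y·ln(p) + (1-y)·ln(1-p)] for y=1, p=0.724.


BCE = -[y·ln(p) + (1-y)·ln(1-p)]
= -1·ln(0.724) - 0
= -ln(0.724) = 0.323

0.323


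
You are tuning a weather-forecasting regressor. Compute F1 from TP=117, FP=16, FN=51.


Precision = 117/133 = 0.8797
Recall = 117/168 = 0.6964
F1 = 2·P·R/(P+R) = 2·TP/(2·TP+FP+FN) = 234/(234+16+51) = 234/301 = 0.7774

0.7774


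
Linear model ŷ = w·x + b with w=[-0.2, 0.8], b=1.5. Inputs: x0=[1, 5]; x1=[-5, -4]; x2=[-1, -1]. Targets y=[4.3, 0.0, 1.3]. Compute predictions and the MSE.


ŷ0 = (-0.2)·(1) + (0.8)·(5) + 1.5 = 5.3
ŷ1 = (-0.2)·(-5) + (0.8)·(-4) + 1.5 = -0.7
ŷ2 = (-0.2)·(-1) + (0.8)·(-1) + 1.5 = 0.9
errors² = [1.0, 0.49, 0.16]
MSE = 1.6500/3 = 0.55

0.55


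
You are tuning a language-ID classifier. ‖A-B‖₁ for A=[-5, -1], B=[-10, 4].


d = |-5+ 10| + |-1-4|
  = 5 + 5
  = 10

10


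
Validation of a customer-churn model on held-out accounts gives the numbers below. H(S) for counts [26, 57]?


Probabilities: [26/83, 57/83] ≈ [0.3133, 0.6867]
H = -((26/83)·log₂(26/83) + (57/83)·log₂(57/83))
  = 0.8969 bits

0.8969 bits


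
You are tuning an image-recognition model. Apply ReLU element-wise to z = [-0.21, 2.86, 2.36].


ReLU(-0.21) = max(0, -0.21) = 0.0
ReLU(2.86) = max(0, 2.86) = 2.86
ReLU(2.36) = max(0, 2.36) = 2.36
result = [0.0, 2.86, 2.36]

[0.0, 2.86, 2.36]


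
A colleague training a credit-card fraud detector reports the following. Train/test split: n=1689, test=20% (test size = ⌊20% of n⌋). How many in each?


Test = ⌊1689·20/100⌋ = 337
Train = 1689 - 337 = 1352

Train: 1352, Test: 337


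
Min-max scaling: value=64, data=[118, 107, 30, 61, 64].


min=30, max=118
(64-30)/(118-30) = 34/88 = 0.3864

0.3864


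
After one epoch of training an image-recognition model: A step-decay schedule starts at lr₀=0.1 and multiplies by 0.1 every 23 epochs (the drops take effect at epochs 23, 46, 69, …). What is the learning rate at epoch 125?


n_drops = ⌊125/23⌋ = 5
lr = 0.1·0.1^5 = 0.1·0.00001 = 0.000001

0.000001


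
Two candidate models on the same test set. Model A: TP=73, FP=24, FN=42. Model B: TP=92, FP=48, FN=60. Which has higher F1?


Model A: P=73/97=0.7526, R=73/115=0.6348, F1=2PR/(P+R)=2TP/(2TP+FP+FN)=146/212=0.6887
Model B: P=92/140=0.6571, R=92/152=0.6053, F1=2PR/(P+R)=2TP/(2TP+FP+FN)=184/292=0.6301
0.6887 > 0.6301 → Model A

Model A


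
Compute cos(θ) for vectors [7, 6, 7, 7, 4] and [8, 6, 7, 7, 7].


A·B = 7·8 + 6·6 + 7·7 + 7·7 + 4·7 = 218
‖A‖ = √199 = 14.1067, ‖B‖ = √247 = 15.7162
cos = 218/(√199·√247) = 218/√49153 = 0.9833

0.9833


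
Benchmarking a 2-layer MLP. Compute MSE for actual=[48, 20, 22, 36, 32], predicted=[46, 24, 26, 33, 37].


Squared errors: (48-46)²=4, (20-24)²=16, (22-26)²=16, (36-33)²=9, (32-37)²=25
Sum = 70
MSE = 70/5 = 14

14


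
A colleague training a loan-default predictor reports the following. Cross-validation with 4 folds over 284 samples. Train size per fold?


Fold size = 284/4 = 71
Training per fold = 284 - 71 = 213

213


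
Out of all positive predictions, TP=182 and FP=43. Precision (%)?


Precision = TP/(TP+FP)
= 182/(182+43)
= 182/225 = 80.89%

80.89%


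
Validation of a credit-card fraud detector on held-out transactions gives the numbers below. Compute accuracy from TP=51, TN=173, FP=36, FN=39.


Accuracy = (TP+TN)/(TP+TN+FP+FN)
= (51+173)/(299)
= 224/299 = 74.92%

74.92%


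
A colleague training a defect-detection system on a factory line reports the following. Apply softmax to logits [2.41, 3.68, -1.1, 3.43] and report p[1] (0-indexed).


Exponentials: e^2.41=11.134, e^3.68=39.6464, e^-1.1=0.3329, e^3.43=30.8766
Sum = 81.9899
Softmax = [0.1358, 0.4836, 0.0041, 0.3766]
p[1] = 39.6464/81.9899 = 0.4836

0.4836


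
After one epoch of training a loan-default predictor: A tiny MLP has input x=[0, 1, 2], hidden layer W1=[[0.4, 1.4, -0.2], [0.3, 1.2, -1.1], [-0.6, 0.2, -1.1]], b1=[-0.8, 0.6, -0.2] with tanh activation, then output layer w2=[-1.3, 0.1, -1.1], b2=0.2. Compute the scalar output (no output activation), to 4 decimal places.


z1[0] = (0.4)·(0) + (1.4)·(1) + (-0.2)·(2) - 0.8 = 0.2
z1[1] = (0.3)·(0) + (1.2)·(1) + (-1.1)·(2) + 0.6 = -0.4
z1[2] = (-0.6)·(0) + (0.2)·(1) + (-1.1)·(2) - 0.2 = -2.2
h = tanh(z1) = [0.1974, -0.3799, -0.9757]
output = (-1.3)·(0.1974) + (0.1)·(-0.3799) + (-1.1)·(-0.9757) + 0.2 = 0.9787

0.9787


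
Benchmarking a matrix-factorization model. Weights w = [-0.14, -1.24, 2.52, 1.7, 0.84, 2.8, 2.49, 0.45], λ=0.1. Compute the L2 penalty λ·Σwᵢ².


‖w‖₂² = (-0.14)² + (-1.24)² + (2.52)² + (1.7)² + (0.84)² + (2.8)² + (2.49)² + (0.45)²
     = 0.0196 + 1.5376 + 6.3504 + 2.89 + 0.7056 + 7.84 + 6.2001 + 0.2025
     = 25.7458
λ·‖w‖₂² = 0.1·25.7458 = 2.57458

2.57458


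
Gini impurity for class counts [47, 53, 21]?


Probabilities: [47/121, 53/121, 21/121] ≈ [0.3884, 0.438, 0.1736]
Σpᵢ² = (2209 + 2809 + 441)/121² = 5459/14641
Gini = 1 - Σpᵢ² = 1 - 5459/14641 = 0.6271

0.6271


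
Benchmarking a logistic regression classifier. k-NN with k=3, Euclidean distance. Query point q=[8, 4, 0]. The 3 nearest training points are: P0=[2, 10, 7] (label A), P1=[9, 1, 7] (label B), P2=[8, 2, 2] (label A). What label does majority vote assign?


d(q,P0) = 11.0  (label A)
d(q,P1) = 7.6811  (label B)
d(q,P2) = 2.8284  (label A)
Votes: A=2, B=1
Majority → A

A


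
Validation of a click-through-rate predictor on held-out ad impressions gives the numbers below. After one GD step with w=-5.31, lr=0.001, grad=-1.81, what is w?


w_new = w - α·∇
= -5.31 - 0.001·-1.81
= -5.31 + 0.00181
= -5.30819

-5.30819


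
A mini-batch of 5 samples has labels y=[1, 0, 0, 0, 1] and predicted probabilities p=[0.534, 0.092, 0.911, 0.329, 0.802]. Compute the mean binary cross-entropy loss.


L[0] = -ln(0.534) = 0.6274
L[1] = -ln(1-0.092) = -ln(0.908) = 0.0965
L[2] = -ln(1-0.911) = -ln(0.089) = 2.4191
L[3] = -ln(1-0.329) = -ln(0.671) = 0.399
L[4] = -ln(0.802) = 0.2206
mean = (0.6274 + 0.0965 + 2.4191 + 0.399 + 0.2206)/5 = 0.7525

0.7525


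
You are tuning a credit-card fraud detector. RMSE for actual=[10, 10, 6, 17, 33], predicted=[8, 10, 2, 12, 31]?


MSE = 49/5 = 9.8
RMSE = √(49/5) = 3.1305

3.1305


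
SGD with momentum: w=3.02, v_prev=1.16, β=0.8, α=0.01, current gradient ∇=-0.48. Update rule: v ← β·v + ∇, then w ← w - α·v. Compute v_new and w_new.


v_new = 0.8·1.16 - 0.48 = 0.928 - 0.48 = 0.448
w_new = 3.02 - 0.01·0.448 = 3.02 - 0.00448 = 3.01552

v_new=0.448, w_new=3.01552


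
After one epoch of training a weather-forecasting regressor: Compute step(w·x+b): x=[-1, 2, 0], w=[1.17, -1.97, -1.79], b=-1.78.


z = (-1)·(1.17) + (2)·(-1.97) + (0)·(-1.79) - 1.78
  = -6.89
step(z) = 0 (z<0)

0


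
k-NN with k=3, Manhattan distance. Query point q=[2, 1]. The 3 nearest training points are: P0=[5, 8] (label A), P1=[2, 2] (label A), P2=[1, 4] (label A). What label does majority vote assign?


d(q,P0) = 10  (label A)
d(q,P1) = 1  (label A)
d(q,P2) = 4  (label A)
Votes: A=3, B=0
Majority → A

A


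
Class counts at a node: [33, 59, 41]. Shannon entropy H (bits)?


Probabilities: [33/133, 59/133, 41/133] ≈ [0.2481, 0.4436, 0.3083]
H = -((33/133)·log₂(33/133) + (59/133)·log₂(59/133) + (41/133)·log₂(41/133))
  = 1.5425 bits

1.5425 bits


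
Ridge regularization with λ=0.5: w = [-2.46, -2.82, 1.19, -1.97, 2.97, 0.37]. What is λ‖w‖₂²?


‖w‖₂² = (-2.46)² + (-2.82)² + (1.19)² + (-1.97)² + (2.97)² + (0.37)²
     = 6.0516 + 7.9524 + 1.4161 + 3.8809 + 8.8209 + 0.1369
     = 28.2588
λ·‖w‖₂² = 0.5·28.2588 = 14.1294

14.1294


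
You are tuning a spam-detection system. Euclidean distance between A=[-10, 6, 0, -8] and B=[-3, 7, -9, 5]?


d = √((-10+ 3)² + (6-7)² + (0+ 9)² + (-8-5)²)
  = √(49 + 1 + 81 + 169)
  = √300 = 17.3205

17.3205


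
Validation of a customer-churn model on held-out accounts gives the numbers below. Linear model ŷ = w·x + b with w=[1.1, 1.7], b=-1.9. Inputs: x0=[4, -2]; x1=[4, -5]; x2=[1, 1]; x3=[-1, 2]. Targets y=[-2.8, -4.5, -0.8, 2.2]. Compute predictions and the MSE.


ŷ0 = (1.1)·(4) + (1.7)·(-2) - 1.9 = -0.9
ŷ1 = (1.1)·(4) + (1.7)·(-5) - 1.9 = -6.0
ŷ2 = (1.1)·(1) + (1.7)·(1) - 1.9 = 0.9
ŷ3 = (1.1)·(-1) + (1.7)·(2) - 1.9 = 0.4
errors² = [3.61, 2.25, 2.89, 3.24]
MSE = 11.9900/4 = 2.9975

2.9975


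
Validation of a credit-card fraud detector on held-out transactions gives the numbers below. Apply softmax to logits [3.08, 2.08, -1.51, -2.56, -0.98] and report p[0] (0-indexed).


Exponentials: e^3.08=21.7584, e^2.08=8.0045, e^-1.51=0.2209, e^-2.56=0.0773, e^-0.98=0.3753
Sum = 30.4364
Softmax = [0.7149, 0.263, 0.0073, 0.0025, 0.0123]
p[0] = 21.7584/30.4364 = 0.7149

0.7149


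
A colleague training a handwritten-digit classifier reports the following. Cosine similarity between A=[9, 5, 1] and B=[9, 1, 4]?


A·B = 9·9 + 5·1 + 1·4 = 90
‖A‖ = √107 = 10.3441, ‖B‖ = √98 = 9.8995
cos = 90/(√107·√98) = 90/√10486 = 0.8789

0.8789


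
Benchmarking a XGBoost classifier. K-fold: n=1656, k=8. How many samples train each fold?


Fold size = 1656/8 = 207
Training per fold = 1656 - 207 = 1449

1449


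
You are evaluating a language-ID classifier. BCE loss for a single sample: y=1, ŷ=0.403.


BCE = -[y·ln(p) + (1-y)·ln(1-p)]
= -1·ln(0.403) - 0
= -ln(0.403) = 0.9088

0.9088


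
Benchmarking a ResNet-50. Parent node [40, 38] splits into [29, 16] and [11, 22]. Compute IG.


Parent = [40, 38], H_parent = 0.9995
H_left = 0.9389 (n=45), H_right = 0.9183 (n=33)
H_children = (45/78)·0.9389 + (33/78)·0.9183 = 0.9302
IG = 0.9995 - 0.9302 = 0.0693

0.0693


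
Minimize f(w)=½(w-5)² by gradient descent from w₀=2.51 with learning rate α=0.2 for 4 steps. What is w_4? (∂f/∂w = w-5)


step 1: grad = 2.51-5 = -2.49; w = 2.51 - 0.2·(-2.49) = 3.008
step 2: grad = 3.008-5 = -1.992; w = 3.008 - 0.2·(-1.992) = 3.4064
step 3: grad = 3.4064-5 = -1.5936; w = 3.4064 - 0.2·(-1.5936) = 3.72512
step 4: grad = 3.72512-5 = -1.27488; w = 3.72512 - 0.2·(-1.27488) = 3.980096

3.980096


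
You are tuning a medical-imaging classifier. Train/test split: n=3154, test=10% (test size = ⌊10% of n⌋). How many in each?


Test = ⌊3154·10/100⌋ = 315
Train = 3154 - 315 = 2839

Train: 2839, Test: 315


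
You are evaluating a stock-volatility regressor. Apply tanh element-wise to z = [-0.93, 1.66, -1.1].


tanh(-0.93) = -0.7306
tanh(1.66) = 0.9302
tanh(-1.1) = -0.8005
result = [-0.7306, 0.9302, -0.8005]

[-0.7306, 0.9302, -0.8005]


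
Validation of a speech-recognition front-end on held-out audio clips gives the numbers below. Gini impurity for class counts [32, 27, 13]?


Probabilities: [32/72, 27/72, 13/72] ≈ [0.4444, 0.375, 0.1806]
Σpᵢ² = (1024 + 729 + 169)/72² = 1922/5184
Gini = 1 - Σpᵢ² = 1 - 1922/5184 = 0.6292

0.6292


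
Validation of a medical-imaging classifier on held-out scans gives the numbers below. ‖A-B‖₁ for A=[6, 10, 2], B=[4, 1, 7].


d = |6-4| + |10-1| + |2-7|
  = 2 + 9 + 5
  = 16

16


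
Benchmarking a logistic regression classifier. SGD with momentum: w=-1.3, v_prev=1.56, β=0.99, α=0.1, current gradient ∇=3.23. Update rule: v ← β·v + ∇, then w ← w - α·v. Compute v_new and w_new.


v_new = 0.99·1.56 + 3.23 = 1.5444 + 3.23 = 4.7744
w_new = -1.3 - 0.1·4.7744 = -1.3 - 0.47744 = -1.77744

v_new=4.7744, w_new=-1.77744


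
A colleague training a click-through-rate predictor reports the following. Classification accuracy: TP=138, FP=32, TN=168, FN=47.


Accuracy = (TP+TN)/(TP+TN+FP+FN)
= (138+168)/(385)
= 306/385 = 79.48%

79.48%


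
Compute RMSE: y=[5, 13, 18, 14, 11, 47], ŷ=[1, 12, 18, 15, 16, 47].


MSE = 43/6 = 7.1667
RMSE = √(43/6) = 2.6771

2.6771


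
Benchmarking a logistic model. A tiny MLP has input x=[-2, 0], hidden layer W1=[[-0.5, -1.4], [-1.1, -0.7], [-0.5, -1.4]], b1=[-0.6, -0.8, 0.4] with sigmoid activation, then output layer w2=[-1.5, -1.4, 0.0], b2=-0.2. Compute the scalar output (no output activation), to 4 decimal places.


z1[0] = (-0.5)·(-2) + (-1.4)·(0) - 0.6 = 0.4
z1[1] = (-1.1)·(-2) + (-0.7)·(0) - 0.8 = 1.4
z1[2] = (-0.5)·(-2) + (-1.4)·(0) + 0.4 = 1.4
h = sigmoid(z1) = [0.5987, 0.8022, 0.8022]
output = (-1.5)·(0.5987) + (-1.4)·(0.8022) + (0.0)·(0.8022) - 0.2 = -2.2211

-2.2211


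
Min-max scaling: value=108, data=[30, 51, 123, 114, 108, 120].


min=30, max=123
(108-30)/(123-30) = 78/93 = 0.8387

0.8387


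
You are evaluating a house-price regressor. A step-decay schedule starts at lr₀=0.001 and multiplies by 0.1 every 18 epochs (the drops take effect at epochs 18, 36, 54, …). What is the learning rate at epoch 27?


n_drops = ⌊27/18⌋ = 1
lr = 0.001·0.1^1 = 0.001·0.1 = 0.0001

0.0001


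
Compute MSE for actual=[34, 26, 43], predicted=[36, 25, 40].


Squared errors: (34-36)²=4, (26-25)²=1, (43-40)²=9
Sum = 14
MSE = 14/3 = 14/3

14/3


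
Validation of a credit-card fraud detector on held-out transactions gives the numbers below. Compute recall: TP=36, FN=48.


Recall = TP/(TP+FN)
= 36/(36+48)
= 36/84 = 42.86%

42.86%


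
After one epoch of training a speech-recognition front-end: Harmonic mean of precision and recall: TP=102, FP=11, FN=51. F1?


Precision = 102/113 = 0.9027
Recall = 102/153 = 0.6667
F1 = 2·P·R/(P+R) = 2·TP/(2·TP+FP+FN) = 204/(204+11+51) = 204/266 = 0.7669

0.7669


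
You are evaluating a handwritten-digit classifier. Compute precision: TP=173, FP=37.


Precision = TP/(TP+FP)
= 173/(173+37)
= 173/210 = 82.38%

82.38%


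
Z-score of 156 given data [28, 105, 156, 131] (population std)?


μ = 105, σ = 47.974
z = (156 - 105)/47.974 = 1.0631

1.0631


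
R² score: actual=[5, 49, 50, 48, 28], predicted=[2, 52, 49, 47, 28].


ȳ = 36
SS_res = Σ(y-ŷ)² = 20
SS_tot = Σ(y-ȳ)² = 1534
R² = 1 - SS_res/SS_tot = 1 - 0.013 = 0.987

0.987


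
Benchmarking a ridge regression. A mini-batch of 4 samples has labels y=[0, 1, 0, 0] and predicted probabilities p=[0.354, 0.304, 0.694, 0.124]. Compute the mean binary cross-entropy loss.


L[0] = -ln(1-0.354) = -ln(0.646) = 0.437
L[1] = -ln(0.304) = 1.1907
L[2] = -ln(1-0.694) = -ln(0.306) = 1.1842
L[3] = -ln(1-0.124) = -ln(0.876) = 0.1324
mean = (0.437 + 1.1907 + 1.1842 + 0.1324)/4 = 0.7361

0.7361


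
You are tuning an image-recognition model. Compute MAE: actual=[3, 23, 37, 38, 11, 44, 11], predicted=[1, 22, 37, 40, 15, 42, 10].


Absolute errors: |3-1|=2, |23-22|=1, |37-37|=0, |38-40|=2, |11-15|=4, |44-42|=2, |11-10|=1
Sum = 12
MAE = 12/7 = 12/7

12/7


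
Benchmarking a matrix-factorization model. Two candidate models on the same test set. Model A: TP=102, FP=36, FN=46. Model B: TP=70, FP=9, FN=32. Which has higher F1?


Model A: P=102/138=0.7391, R=102/148=0.6892, F1=2PR/(P+R)=2TP/(2TP+FP+FN)=204/286=0.7133
Model B: P=70/79=0.8861, R=70/102=0.6863, F1=2PR/(P+R)=2TP/(2TP+FP+FN)=140/181=0.7735
0.7133 < 0.7735 → Model B

Model B


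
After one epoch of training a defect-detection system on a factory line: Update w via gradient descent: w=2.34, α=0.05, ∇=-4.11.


w_new = w - α·∇
= 2.34 - 0.05·-4.11
= 2.34 + 0.2055
= 2.5455

2.5455


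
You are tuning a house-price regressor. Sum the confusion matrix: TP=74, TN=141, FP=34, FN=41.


Total = TP + TN + FP + FN
= 74 + 141 + 34 + 41
= 290
(Predicted positive: 108, predicted negative: 182)

290


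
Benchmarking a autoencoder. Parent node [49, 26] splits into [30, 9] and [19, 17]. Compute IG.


Parent = [49, 26], H_parent = 0.9311
H_left = 0.7793 (n=39), H_right = 0.9978 (n=36)
H_children = (39/75)·0.7793 + (36/75)·0.9978 = 0.8842
IG = 0.9311 - 0.8842 = 0.0469

0.0469


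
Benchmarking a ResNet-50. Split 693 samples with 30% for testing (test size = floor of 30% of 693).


Test = ⌊693·30/100⌋ = 207
Train = 693 - 207 = 486

Train: 486, Test: 207


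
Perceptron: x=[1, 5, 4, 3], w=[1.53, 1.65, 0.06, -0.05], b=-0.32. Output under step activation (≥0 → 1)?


z = (1)·(1.53) + (5)·(1.65) + (4)·(0.06) + (3)·(-0.05) - 0.32
  = 9.55
step(z) = 1 (z≥0)

1


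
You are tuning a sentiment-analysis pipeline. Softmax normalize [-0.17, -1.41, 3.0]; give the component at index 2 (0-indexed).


Exponentials: e^-0.17=0.8437, e^-1.41=0.2441, e^3.0=20.0855
Sum = 21.1733
Softmax = [0.0398, 0.0115, 0.9486]
p[2] = 20.0855/21.1733 = 0.9486

0.9486


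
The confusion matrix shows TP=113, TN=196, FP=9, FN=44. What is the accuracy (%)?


Accuracy = (TP+TN)/(TP+TN+FP+FN)
= (113+196)/(362)
= 309/362 = 85.36%

85.36%


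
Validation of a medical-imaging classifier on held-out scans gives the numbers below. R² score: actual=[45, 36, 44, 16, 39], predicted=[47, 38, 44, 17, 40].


ȳ = 36
SS_res = Σ(y-ŷ)² = 10
SS_tot = Σ(y-ȳ)² = 554
R² = 1 - SS_res/SS_tot = 1 - 0.0181 = 0.9819

0.9819


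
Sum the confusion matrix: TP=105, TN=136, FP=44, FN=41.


Total = TP + TN + FP + FN
= 105 + 136 + 44 + 41
= 326
(Predicted positive: 149, predicted negative: 177)

326


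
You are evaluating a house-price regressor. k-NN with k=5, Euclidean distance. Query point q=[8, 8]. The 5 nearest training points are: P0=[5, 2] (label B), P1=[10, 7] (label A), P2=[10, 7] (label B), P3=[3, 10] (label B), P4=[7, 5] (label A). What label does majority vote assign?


d(q,P0) = 6.7082  (label B)
d(q,P1) = 2.2361  (label A)
d(q,P2) = 2.2361  (label B)
d(q,P3) = 5.3852  (label B)
d(q,P4) = 3.1623  (label A)
Votes: A=2, B=3
Majority → B

B


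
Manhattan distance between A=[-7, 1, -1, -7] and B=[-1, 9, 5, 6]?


d = |-7+ 1| + |1-9| + |-1-5| + |-7-6|
  = 6 + 8 + 6 + 13
  = 33

33


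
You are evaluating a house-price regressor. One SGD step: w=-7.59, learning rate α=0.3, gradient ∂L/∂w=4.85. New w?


w_new = w - α·∇
= -7.59 - 0.3·4.85
= -7.59 - 1.455
= -9.045

-9.045


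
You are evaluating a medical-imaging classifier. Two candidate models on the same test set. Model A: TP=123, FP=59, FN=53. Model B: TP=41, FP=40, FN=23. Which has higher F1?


Model A: P=123/182=0.6758, R=123/176=0.6989, F1=2PR/(P+R)=2TP/(2TP+FP+FN)=246/358=0.6872
Model B: P=41/81=0.5062, R=41/64=0.6406, F1=2PR/(P+R)=2TP/(2TP+FP+FN)=82/145=0.5655
0.6872 > 0.5655 → Model A

Model A


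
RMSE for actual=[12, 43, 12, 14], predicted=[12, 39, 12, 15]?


MSE = 17/4 = 4.25
RMSE = √(17/4) = 2.0616

2.0616


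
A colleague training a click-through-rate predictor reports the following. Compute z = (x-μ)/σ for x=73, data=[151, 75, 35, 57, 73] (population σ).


μ = 78.2, σ = 39.1224
z = (73 - 78.2)/39.1224 = -0.1329

-0.1329


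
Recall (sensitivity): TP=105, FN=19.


Recall = TP/(TP+FN)
= 105/(105+19)
= 105/124 = 84.68%

84.68%


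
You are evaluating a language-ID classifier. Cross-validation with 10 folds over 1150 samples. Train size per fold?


Fold size = 1150/10 = 115
Training per fold = 1150 - 115 = 1035

1035


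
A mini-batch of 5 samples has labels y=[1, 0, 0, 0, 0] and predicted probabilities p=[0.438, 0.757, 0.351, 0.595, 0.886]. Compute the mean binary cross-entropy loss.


L[0] = -ln(0.438) = 0.8255
L[1] = -ln(1-0.757) = -ln(0.243) = 1.4147
L[2] = -ln(1-0.351) = -ln(0.649) = 0.4323
L[3] = -ln(1-0.595) = -ln(0.405) = 0.9039
L[4] = -ln(1-0.886) = -ln(0.114) = 2.1716
mean = (0.8255 + 1.4147 + 0.4323 + 0.9039 + 2.1716)/5 = 1.1496

1.1496


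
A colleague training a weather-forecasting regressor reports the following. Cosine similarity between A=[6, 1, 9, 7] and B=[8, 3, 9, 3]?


A·B = 6·8 + 1·3 + 9·9 + 7·3 = 153
‖A‖ = √167 = 12.9228, ‖B‖ = √163 = 12.7671
cos = 153/(√167·√163) = 153/√27221 = 0.9273

0.9273


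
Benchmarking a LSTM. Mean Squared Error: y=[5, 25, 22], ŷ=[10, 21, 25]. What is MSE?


Squared errors: (5-10)²=25, (25-21)²=16, (22-25)²=9
Sum = 50
MSE = 50/3 = 50/3

50/3


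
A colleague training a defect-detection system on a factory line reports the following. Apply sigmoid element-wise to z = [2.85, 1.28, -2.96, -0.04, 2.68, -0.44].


σ(2.85) = 1/(1+e^-2.85) = 0.9453
σ(1.28) = 1/(1+e^-1.28) = 0.7824
σ(-2.96) = 1/(1+e^2.96) = 0.0493
σ(-0.04) = 1/(1+e^0.04) = 0.49
σ(2.68) = 1/(1+e^-2.68) = 0.9358
σ(-0.44) = 1/(1+e^0.44) = 0.3917
result = [0.9453, 0.7824, 0.0493, 0.49, 0.9358, 0.3917]

[0.9453, 0.7824, 0.0493, 0.49, 0.9358, 0.3917]


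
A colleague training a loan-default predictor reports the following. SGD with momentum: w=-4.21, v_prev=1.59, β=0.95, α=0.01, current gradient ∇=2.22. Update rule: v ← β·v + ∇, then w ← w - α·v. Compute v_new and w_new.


v_new = 0.95·1.59 + 2.22 = 1.5105 + 2.22 = 3.7305
w_new = -4.21 - 0.01·3.7305 = -4.21 - 0.037305 = -4.247305

v_new=3.7305, w_new=-4.247305


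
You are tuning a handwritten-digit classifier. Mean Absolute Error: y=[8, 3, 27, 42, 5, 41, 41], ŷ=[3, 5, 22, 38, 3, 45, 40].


Absolute errors: |8-3|=5, |3-5|=2, |27-22|=5, |42-38|=4, |5-3|=2, |41-45|=4, |41-40|=1
Sum = 23
MAE = 23/7 = 23/7

23/7


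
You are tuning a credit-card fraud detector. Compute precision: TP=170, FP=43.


Precision = TP/(TP+FP)
= 170/(170+43)
= 170/213 = 79.81%

79.81%


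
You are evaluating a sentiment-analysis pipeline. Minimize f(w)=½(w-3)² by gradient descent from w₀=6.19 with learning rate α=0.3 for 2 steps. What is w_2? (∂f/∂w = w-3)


step 1: grad = 6.19-3 = 3.19; w = 6.19 - 0.3·(3.19) = 5.233
step 2: grad = 5.233-3 = 2.233; w = 5.233 - 0.3·(2.233) = 4.5631

4.5631


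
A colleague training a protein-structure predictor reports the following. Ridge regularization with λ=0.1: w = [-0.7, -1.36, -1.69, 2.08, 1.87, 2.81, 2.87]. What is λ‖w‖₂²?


‖w‖₂² = (-0.7)² + (-1.36)² + (-1.69)² + (2.08)² + (1.87)² + (2.81)² + (2.87)²
     = 0.49 + 1.8496 + 2.8561 + 4.3264 + 3.4969 + 7.8961 + 8.2369
     = 29.152
λ·‖w‖₂² = 0.1·29.152 = 2.9152

2.9152


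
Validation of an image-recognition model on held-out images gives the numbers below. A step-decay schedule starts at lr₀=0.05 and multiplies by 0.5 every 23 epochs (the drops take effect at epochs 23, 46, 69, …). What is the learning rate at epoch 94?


n_drops = ⌊94/23⌋ = 4
lr = 0.05·0.5^4 = 0.05·0.0625 = 0.003125

0.003125


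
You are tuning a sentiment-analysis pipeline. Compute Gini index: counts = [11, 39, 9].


Probabilities: [11/59, 39/59, 9/59] ≈ [0.1864, 0.661, 0.1525]
Σpᵢ² = (121 + 1521 + 81)/59² = 1723/3481
Gini = 1 - Σpᵢ² = 1 - 1723/3481 = 0.505

0.505


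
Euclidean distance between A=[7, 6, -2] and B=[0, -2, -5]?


d = √((7-0)² + (6+ 2)² + (-2+ 5)²)
  = √(49 + 64 + 9)
  = √122 = 11.0454

11.0454


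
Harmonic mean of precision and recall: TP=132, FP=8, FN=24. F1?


Precision = 132/140 = 0.9429
Recall = 132/156 = 0.8462
F1 = 2·P·R/(P+R) = 2·TP/(2·TP+FP+FN) = 264/(264+8+24) = 264/296 = 0.8919

0.8919


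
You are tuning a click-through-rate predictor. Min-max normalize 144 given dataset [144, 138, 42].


min=42, max=144
(144-42)/(144-42) = 102/102 = 1.0

1.0


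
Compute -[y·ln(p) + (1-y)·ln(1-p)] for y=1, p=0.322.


BCE = -[y·ln(p) + (1-y)·ln(1-p)]
= -1·ln(0.322) - 0
= -ln(0.322) = 1.1332

1.1332


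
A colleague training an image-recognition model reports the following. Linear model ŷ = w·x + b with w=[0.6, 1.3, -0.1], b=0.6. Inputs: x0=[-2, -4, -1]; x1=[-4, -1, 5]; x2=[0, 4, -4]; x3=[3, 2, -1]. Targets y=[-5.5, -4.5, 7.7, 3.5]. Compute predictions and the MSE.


ŷ0 = (0.6)·(-2) + (1.3)·(-4) + (-0.1)·(-1) + 0.6 = -5.7
ŷ1 = (0.6)·(-4) + (1.3)·(-1) + (-0.1)·(5) + 0.6 = -3.6
ŷ2 = (0.6)·(0) + (1.3)·(4) + (-0.1)·(-4) + 0.6 = 6.2
ŷ3 = (0.6)·(3) + (1.3)·(2) + (-0.1)·(-1) + 0.6 = 5.1
errors² = [0.04, 0.81, 2.25, 2.56]
MSE = 5.6600/4 = 1.415

1.415


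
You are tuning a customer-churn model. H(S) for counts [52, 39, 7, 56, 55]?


Probabilities: [52/209, 39/209, 7/209, 56/209, 55/209] ≈ [0.2488, 0.1866, 0.0335, 0.2679, 0.2632]
H = -((52/209)·log₂(52/209) + (39/209)·log₂(39/209) + (7/209)·log₂(7/209) + (56/209)·log₂(56/209) + (55/209)·log₂(55/209))
  = 2.1313 bits

2.1313 bits


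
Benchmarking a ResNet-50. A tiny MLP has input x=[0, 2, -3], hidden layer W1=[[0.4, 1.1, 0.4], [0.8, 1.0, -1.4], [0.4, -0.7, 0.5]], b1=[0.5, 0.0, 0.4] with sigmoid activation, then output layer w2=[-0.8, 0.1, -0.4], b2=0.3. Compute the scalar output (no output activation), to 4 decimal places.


z1[0] = (0.4)·(0) + (1.1)·(2) + (0.4)·(-3) + 0.5 = 1.5
z1[1] = (0.8)·(0) + (1.0)·(2) + (-1.4)·(-3) + 0.0 = 6.2
z1[2] = (0.4)·(0) + (-0.7)·(2) + (0.5)·(-3) + 0.4 = -2.5
h = sigmoid(z1) = [0.8176, 0.998, 0.0759]
output = (-0.8)·(0.8176) + (0.1)·(0.998) + (-0.4)·(0.0759) + 0.3 = -0.2846

-0.2846


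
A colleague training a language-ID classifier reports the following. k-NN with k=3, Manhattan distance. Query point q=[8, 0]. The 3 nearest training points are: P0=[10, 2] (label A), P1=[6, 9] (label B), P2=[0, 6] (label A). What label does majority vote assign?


d(q,P0) = 4  (label A)
d(q,P1) = 11  (label B)
d(q,P2) = 14  (label A)
Votes: A=2, B=1
Majority → A

A


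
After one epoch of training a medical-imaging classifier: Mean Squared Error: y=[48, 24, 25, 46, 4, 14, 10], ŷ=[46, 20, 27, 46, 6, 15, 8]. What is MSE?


Squared errors: (48-46)²=4, (24-20)²=16, (25-27)²=4, (46-46)²=0, (4-6)²=4, (14-15)²=1, (10-8)²=4
Sum = 33
MSE = 33/7 = 33/7

33/7


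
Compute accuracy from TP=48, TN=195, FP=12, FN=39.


Accuracy = (TP+TN)/(TP+TN+FP+FN)
= (48+195)/(294)
= 243/294 = 82.65%

82.65%


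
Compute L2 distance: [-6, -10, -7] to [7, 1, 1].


d = √((-6-7)² + (-10-1)² + (-7-1)²)
  = √(169 + 121 + 64)
  = √354 = 18.8149

18.8149


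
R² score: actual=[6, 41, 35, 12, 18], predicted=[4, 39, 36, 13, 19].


ȳ = 22.4
SS_res = Σ(y-ŷ)² = 11
SS_tot = Σ(y-ȳ)² = 901.2
R² = 1 - SS_res/SS_tot = 1 - 0.0122 = 0.9878

0.9878


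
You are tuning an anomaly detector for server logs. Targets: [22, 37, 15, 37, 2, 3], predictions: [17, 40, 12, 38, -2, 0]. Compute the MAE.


Absolute errors: |22-17|=5, |37-40|=3, |15-12|=3, |37-38|=1, |2+ 2|=4, |3-0|=3
Sum = 19
MAE = 19/6 = 19/6

19/6


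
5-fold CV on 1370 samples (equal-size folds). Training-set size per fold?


Fold size = 1370/5 = 274
Training per fold = 1370 - 274 = 1096

1096


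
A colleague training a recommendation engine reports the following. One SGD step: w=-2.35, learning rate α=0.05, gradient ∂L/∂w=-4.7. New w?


w_new = w - α·∇
= -2.35 - 0.05·-4.7
= -2.35 + 0.235
= -2.115

-2.115


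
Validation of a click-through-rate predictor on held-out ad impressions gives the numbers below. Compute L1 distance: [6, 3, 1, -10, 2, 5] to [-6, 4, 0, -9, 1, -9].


d = |6+ 6| + |3-4| + |1-0| + |-10+ 9| + |2-1| + |5+ 9|
  = 12 + 1 + 1 + 1 + 1 + 14
  = 30

30


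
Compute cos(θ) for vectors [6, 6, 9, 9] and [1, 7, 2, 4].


A·B = 6·1 + 6·7 + 9·2 + 9·4 = 102
‖A‖ = √234 = 15.2971, ‖B‖ = √70 = 8.3666
cos = 102/(√234·√70) = 102/√16380 = 0.797

0.797


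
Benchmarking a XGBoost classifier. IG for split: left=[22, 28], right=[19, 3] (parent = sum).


Parent = [41, 31], H_parent = 0.986
H_left = 0.9896 (n=50), H_right = 0.5746 (n=22)
H_children = (50/72)·0.9896 + (22/72)·0.5746 = 0.8628
IG = 0.986 - 0.8628 = 0.1232

0.1232


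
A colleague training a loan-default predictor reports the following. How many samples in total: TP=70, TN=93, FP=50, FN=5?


Total = TP + TN + FP + FN
= 70 + 93 + 50 + 5
= 218
(Predicted positive: 120, predicted negative: 98)

218


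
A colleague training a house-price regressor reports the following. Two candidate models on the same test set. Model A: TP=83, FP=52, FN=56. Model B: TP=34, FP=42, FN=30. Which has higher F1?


Model A: P=83/135=0.6148, R=83/139=0.5971, F1=2PR/(P+R)=2TP/(2TP+FP+FN)=166/274=0.6058
Model B: P=34/76=0.4474, R=34/64=0.5312, F1=2PR/(P+R)=2TP/(2TP+FP+FN)=68/140=0.4857
0.6058 > 0.4857 → Model A

Model A


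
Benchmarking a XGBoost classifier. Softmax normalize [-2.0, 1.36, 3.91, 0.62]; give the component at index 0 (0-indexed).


Exponentials: e^-2.0=0.1353, e^1.36=3.8962, e^3.91=49.899, e^0.62=1.8589
Sum = 55.7894
Softmax = [0.0024, 0.0698, 0.8944, 0.0333]
p[0] = 0.1353/55.7894 = 0.0024

0.0024


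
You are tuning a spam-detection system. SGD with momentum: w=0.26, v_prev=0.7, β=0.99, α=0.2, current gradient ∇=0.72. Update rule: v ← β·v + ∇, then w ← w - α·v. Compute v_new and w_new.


v_new = 0.99·0.7 + 0.72 = 0.693 + 0.72 = 1.413
w_new = 0.26 - 0.2·1.413 = 0.26 - 0.2826 = -0.0226

v_new=1.413, w_new=-0.0226


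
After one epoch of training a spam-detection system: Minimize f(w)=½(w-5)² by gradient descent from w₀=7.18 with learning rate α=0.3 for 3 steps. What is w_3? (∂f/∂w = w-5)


step 1: grad = 7.18-5 = 2.18; w = 7.18 - 0.3·(2.18) = 6.526
step 2: grad = 6.526-5 = 1.526; w = 6.526 - 0.3·(1.526) = 6.0682
step 3: grad = 6.0682-5 = 1.0682; w = 6.0682 - 0.3·(1.0682) = 5.74774

5.74774


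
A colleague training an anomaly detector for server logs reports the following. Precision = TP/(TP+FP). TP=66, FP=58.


Precision = TP/(TP+FP)
= 66/(66+58)
= 66/124 = 53.23%

53.23%


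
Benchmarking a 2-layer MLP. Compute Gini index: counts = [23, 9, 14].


Probabilities: [23/46, 9/46, 14/46] ≈ [0.5, 0.1957, 0.3043]
Σpᵢ² = (529 + 81 + 196)/46² = 806/2116
Gini = 1 - Σpᵢ² = 1 - 806/2116 = 0.6191

0.6191


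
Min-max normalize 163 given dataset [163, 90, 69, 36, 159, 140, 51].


min=36, max=163
(163-36)/(163-36) = 127/127 = 1.0

1.0


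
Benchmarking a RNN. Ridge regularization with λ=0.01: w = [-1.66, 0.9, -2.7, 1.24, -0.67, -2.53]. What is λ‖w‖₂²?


‖w‖₂² = (-1.66)² + (0.9)² + (-2.7)² + (1.24)² + (-0.67)² + (-2.53)²
     = 2.7556 + 0.81 + 7.29 + 1.5376 + 0.4489 + 6.4009
     = 19.243
λ·‖w‖₂² = 0.01·19.243 = 0.19243

0.19243


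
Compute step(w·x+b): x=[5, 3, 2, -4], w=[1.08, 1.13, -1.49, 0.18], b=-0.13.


z = (5)·(1.08) + (3)·(1.13) + (2)·(-1.49) + (-4)·(0.18) - 0.13
  = 4.96
step(z) = 1 (z≥0)

1


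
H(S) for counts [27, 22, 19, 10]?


Probabilities: [27/78, 22/78, 19/78, 10/78] ≈ [0.3462, 0.2821, 0.2436, 0.1282]
H = -((27/78)·log₂(27/78) + (22/78)·log₂(22/78) + (19/78)·log₂(19/78) + (10/78)·log₂(10/78))
  = 1.9211 bits

1.9211 bits


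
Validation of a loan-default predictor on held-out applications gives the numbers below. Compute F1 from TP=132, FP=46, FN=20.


Precision = 132/178 = 0.7416
Recall = 132/152 = 0.8684
F1 = 2·P·R/(P+R) = 2·TP/(2·TP+FP+FN) = 264/(264+46+20) = 264/330 = 0.8

0.8


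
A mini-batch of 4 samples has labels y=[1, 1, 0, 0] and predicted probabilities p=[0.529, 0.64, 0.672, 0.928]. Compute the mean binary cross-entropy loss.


L[0] = -ln(0.529) = 0.6368
L[1] = -ln(0.64) = 0.4463
L[2] = -ln(1-0.672) = -ln(0.328) = 1.1147
L[3] = -ln(1-0.928) = -ln(0.072) = 2.6311
mean = (0.6368 + 0.4463 + 1.1147 + 2.6311)/4 = 1.2072

1.2072


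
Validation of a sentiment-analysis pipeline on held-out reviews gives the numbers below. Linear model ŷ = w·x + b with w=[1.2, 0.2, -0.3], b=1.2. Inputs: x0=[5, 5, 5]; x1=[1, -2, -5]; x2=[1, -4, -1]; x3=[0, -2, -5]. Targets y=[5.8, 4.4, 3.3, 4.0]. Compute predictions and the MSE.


ŷ0 = (1.2)·(5) + (0.2)·(5) + (-0.3)·(5) + 1.2 = 6.7
ŷ1 = (1.2)·(1) + (0.2)·(-2) + (-0.3)·(-5) + 1.2 = 3.5
ŷ2 = (1.2)·(1) + (0.2)·(-4) + (-0.3)·(-1) + 1.2 = 1.9
ŷ3 = (1.2)·(0) + (0.2)·(-2) + (-0.3)·(-5) + 1.2 = 2.3
errors² = [0.81, 0.81, 1.96, 2.89]
MSE = 6.4700/4 = 1.6175

1.6175
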